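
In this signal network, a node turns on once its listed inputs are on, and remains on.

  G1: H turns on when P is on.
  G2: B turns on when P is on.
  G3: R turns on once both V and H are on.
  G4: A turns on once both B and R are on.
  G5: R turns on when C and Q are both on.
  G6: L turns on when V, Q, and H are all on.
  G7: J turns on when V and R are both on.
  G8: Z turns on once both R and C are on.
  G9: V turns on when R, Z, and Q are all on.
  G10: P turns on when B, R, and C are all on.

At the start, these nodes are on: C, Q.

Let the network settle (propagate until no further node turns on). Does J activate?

Yes

G5: C and Q on → R on.
R and C are on, so Z turns on (G8).
G9: R, Z, and Q on → V on.
G7: V and R on → J on.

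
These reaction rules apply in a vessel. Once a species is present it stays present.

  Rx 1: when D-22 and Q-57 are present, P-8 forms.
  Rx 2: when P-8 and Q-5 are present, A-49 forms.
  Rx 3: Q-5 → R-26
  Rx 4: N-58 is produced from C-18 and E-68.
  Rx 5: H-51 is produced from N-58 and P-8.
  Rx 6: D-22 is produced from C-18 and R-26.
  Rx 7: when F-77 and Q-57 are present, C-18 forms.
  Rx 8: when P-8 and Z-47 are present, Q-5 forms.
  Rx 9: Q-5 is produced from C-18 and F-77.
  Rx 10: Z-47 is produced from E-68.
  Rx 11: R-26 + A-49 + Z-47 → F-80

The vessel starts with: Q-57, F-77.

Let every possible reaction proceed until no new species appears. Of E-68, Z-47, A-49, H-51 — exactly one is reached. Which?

F-77 and Q-57 present → C-18 forms (Rx 7).
C-18 and F-77 present → Q-5 forms (Rx 9).
Q-5 present → R-26 forms (Rx 3).
C-18 and R-26 present → D-22 forms (Rx 6).
D-22 and Q-57 present → P-8 forms (Rx 1).
P-8 and Q-5 present → A-49 forms (Rx 2).
No rule produces E-68, and it is not given. Z-47 would need E-68 (Rx 10), but E-68 never forms. H-51 would need N-58 and P-8 (Rx 5), but N-58 never forms.

A-49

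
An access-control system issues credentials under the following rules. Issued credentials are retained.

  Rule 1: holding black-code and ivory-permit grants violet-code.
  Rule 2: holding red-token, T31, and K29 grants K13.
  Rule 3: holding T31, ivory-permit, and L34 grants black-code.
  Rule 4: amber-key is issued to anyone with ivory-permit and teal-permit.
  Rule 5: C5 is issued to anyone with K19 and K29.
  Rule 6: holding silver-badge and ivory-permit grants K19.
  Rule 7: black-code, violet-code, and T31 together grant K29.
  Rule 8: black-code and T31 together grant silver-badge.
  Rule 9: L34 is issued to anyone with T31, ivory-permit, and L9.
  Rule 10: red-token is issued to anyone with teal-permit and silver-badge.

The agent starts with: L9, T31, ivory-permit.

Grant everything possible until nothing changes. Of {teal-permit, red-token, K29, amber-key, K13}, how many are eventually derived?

Holding T31, ivory-permit, and L9 grants L34 (Rule 9).
Holding T31, ivory-permit, and L34 grants black-code (Rule 3).
Holding black-code and ivory-permit grants violet-code (Rule 1).
Holding black-code, violet-code, and T31 grants K29 (Rule 7).
No rule produces teal-permit, and it is not given.
red-token would need teal-permit and silver-badge (Rule 10), but teal-permit is never granted.
K29: reached.
amber-key would need ivory-permit and teal-permit (Rule 4), but teal-permit is never granted.
K13 would need red-token, T31, and K29 (Rule 2), but red-token is never granted.
Reached: K29 — 1 of the 5.

1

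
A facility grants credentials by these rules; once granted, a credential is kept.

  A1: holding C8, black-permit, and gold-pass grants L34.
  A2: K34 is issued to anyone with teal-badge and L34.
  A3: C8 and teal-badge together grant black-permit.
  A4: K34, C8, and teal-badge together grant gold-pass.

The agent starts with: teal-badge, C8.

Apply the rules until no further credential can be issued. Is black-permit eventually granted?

Holding C8 and teal-badge grants black-permit (A3).

Yes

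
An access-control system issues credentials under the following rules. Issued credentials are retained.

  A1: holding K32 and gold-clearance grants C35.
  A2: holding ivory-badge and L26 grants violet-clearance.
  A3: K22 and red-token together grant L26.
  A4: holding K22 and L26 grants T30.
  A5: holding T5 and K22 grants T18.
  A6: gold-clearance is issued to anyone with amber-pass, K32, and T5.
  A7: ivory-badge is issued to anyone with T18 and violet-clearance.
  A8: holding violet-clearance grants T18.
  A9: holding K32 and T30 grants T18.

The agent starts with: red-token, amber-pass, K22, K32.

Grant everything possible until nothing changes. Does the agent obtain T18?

Yes

Holding K22 and red-token grants L26 (A3).
Holding K22 and L26 grants T30 (A4).
Holding K32 and T30 grants T18 (A9).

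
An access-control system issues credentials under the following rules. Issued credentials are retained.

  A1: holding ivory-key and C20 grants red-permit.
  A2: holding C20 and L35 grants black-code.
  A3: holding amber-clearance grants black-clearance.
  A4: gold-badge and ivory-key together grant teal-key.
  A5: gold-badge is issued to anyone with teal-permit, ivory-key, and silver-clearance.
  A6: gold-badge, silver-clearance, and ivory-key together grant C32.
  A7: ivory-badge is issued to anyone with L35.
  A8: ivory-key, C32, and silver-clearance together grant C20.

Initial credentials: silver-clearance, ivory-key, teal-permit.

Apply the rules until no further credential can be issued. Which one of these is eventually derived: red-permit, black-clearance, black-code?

Holding teal-permit, ivory-key, and silver-clearance grants gold-badge (A5).
Holding gold-badge, silver-clearance, and ivory-key grants C32 (A6).
Holding ivory-key, C32, and silver-clearance grants C20 (A8).
Holding ivory-key and C20 grants red-permit (A1).
black-code would need C20 and L35 (A2), but L35 is never granted. black-clearance would need amber-clearance (A3), but amber-clearance is never granted.

red-permit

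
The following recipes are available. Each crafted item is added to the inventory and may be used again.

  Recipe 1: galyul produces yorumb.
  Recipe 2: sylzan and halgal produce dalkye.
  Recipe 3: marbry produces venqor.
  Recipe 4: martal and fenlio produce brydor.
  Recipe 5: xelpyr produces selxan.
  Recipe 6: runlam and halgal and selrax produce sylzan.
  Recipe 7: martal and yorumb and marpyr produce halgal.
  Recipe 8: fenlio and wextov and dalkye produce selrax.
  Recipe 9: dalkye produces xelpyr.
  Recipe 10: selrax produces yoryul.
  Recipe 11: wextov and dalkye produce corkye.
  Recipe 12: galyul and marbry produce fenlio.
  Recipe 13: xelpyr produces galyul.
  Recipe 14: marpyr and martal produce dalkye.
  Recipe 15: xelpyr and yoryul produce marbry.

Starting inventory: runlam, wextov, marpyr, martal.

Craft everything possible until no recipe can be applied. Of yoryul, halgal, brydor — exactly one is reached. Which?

halgal

Using Recipe 14, marpyr and martal make dalkye.
Using Recipe 9, dalkye makes xelpyr.
xelpyr → galyul (Recipe 13).
Using Recipe 1, galyul makes yorumb.
martal and yorumb and marpyr → halgal (Recipe 7).
yoryul would need selrax (Recipe 10), but selrax is never obtained. brydor would need martal and fenlio (Recipe 4), but fenlio is never obtained.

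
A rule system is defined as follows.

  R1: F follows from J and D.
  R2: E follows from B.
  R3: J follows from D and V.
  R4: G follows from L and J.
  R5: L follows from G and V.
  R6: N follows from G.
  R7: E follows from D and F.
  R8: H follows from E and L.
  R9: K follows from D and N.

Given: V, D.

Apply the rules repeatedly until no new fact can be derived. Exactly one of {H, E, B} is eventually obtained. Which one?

From D and V, R3 gives J.
From J and D, R1 gives F.
From D and F, R7 gives E.
H would need E and L (R8), but L is never established. No rule produces B, and it is not given.

E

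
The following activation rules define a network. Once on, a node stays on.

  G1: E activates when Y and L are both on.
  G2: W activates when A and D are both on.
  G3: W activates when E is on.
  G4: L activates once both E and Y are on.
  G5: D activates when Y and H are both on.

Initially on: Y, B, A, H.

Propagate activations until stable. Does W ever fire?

G5: Y and H on → D on.
A and D are on, so W activates (G2).

Yes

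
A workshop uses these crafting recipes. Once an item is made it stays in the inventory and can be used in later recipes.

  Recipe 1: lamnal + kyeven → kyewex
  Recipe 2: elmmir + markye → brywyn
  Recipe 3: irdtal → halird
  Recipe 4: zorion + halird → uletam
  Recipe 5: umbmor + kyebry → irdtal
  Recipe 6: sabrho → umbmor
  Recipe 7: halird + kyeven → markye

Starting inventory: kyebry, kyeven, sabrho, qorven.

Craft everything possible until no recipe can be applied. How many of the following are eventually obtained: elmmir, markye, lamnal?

Using Recipe 6, sabrho makes umbmor.
umbmor + kyebry → irdtal (Recipe 5).
irdtal → halird (Recipe 3).
halird + kyeven → markye (Recipe 7).
No rule produces elmmir, and it is not given.
markye: reached.
No rule produces lamnal, and it is not given.
Reached: markye — 1 of the 3.

1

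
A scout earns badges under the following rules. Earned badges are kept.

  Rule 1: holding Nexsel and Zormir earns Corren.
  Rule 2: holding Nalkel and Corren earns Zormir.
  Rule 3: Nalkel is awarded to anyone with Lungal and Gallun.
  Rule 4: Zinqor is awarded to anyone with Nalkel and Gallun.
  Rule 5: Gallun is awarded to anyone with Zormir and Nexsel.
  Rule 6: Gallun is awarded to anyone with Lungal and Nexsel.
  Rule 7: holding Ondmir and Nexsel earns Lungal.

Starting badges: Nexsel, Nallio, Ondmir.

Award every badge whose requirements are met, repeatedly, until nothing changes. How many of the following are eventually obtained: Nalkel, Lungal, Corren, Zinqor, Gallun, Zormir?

4

With Ondmir and Nexsel, Lungal is earned (Rule 7).
With Lungal and Nexsel, Gallun is earned (Rule 6).
With Lungal and Gallun, Nalkel is earned (Rule 3).
With Nalkel and Gallun, Zinqor is earned (Rule 4).
Nalkel: reached.
Lungal: reached.
Corren would need Nexsel and Zormir (Rule 1), but Zormir is never earned.
Zinqor: reached.
Gallun: reached.
Zormir would need Nalkel and Corren (Rule 2), but Corren is never earned.
Reached: Nalkel, Lungal, Zinqor, and Gallun — 4 of the 6.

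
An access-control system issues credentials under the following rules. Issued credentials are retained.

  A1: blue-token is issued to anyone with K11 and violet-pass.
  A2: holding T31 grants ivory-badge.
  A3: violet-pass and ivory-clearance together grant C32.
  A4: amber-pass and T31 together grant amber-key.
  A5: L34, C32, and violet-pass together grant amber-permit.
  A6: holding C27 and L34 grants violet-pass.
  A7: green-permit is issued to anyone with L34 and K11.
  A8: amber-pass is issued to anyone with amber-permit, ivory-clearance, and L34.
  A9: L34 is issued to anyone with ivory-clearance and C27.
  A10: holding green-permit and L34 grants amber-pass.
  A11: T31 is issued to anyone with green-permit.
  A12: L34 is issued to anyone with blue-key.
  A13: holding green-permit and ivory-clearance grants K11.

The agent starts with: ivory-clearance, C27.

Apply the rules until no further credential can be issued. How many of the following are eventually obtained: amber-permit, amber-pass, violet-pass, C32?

Holding ivory-clearance and C27 grants L34 (A9).
Holding C27 and L34 grants violet-pass (A6).
Holding violet-pass and ivory-clearance grants C32 (A3).
Holding L34, C32, and violet-pass grants amber-permit (A5).
Holding amber-permit, ivory-clearance, and L34 grants amber-pass (A8).
amber-permit: reached.
amber-pass: reached.
violet-pass: reached.
C32: reached.
All 4 are reached.

4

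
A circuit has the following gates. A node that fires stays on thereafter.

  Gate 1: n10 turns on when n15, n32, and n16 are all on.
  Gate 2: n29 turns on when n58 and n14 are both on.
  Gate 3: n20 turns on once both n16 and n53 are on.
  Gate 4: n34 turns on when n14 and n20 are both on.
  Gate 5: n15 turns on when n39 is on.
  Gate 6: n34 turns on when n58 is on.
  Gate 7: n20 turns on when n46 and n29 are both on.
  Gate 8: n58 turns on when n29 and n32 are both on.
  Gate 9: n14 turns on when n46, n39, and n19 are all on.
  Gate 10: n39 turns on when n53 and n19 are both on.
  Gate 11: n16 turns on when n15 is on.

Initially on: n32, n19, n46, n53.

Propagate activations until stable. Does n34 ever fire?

Yes

Gate 10: n53 and n19 on → n39 on.
n46, n39, and n19 are on, so n14 turns on (Gate 9).
n39 is on, so n15 turns on (Gate 5).
Gate 11: n15 on → n16 on.
Gate 3: n16 and n53 on → n20 on.
n14 and n20 are on, so n34 turns on (Gate 4).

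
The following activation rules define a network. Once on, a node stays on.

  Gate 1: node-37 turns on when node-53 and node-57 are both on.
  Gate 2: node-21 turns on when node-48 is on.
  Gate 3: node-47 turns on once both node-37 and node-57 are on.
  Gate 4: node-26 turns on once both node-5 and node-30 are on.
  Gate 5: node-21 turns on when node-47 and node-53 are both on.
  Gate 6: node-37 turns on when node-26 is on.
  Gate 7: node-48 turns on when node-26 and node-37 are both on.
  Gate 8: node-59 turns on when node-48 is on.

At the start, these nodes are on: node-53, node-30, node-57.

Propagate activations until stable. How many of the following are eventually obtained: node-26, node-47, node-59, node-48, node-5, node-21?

2

Gate 1: node-53 and node-57 on → node-37 on.
node-37 and node-57 are on, so node-47 turns on (Gate 3).
node-47 and node-53 are on, so node-21 turns on (Gate 5).
node-26 would need node-5 and node-30 (Gate 4), but node-5 never turns on.
node-47: reached.
node-59 would need node-48 (Gate 8), but node-48 never turns on.
node-48 would need node-26 and node-37 (Gate 7), but node-26 never turns on.
No rule produces node-5, and it is not given.
node-21: reached.
Reached: node-47 and node-21 — 2 of the 6.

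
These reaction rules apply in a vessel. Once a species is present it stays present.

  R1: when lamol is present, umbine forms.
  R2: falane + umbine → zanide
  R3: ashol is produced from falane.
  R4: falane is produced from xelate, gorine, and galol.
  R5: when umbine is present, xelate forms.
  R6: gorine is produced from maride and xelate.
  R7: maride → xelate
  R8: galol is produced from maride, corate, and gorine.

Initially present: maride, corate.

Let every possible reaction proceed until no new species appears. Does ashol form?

maride present → xelate forms (R7).
maride and xelate present → gorine forms (R6).
maride, corate, and gorine present → galol forms (R8).
xelate, gorine, and galol present → falane forms (R4).
falane present → ashol forms (R3).

Yes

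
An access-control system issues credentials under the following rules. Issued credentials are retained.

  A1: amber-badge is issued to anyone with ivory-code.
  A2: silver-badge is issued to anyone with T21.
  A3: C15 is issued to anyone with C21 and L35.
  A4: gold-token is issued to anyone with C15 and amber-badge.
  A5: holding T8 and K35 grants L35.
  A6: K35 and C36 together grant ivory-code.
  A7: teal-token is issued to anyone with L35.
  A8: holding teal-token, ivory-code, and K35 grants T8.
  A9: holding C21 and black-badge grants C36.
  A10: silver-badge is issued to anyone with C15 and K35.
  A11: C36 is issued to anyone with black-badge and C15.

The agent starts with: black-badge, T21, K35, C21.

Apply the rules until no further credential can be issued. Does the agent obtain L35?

L35 would need T8 and K35 (A5), but T8 is never granted.

No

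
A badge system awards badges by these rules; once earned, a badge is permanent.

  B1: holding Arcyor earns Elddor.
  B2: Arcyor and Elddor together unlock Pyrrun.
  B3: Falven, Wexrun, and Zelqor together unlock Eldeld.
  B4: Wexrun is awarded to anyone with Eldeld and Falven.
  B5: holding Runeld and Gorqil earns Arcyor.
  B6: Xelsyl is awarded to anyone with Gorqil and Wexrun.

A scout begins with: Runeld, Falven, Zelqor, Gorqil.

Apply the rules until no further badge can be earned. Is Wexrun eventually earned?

Wexrun would need Eldeld and Falven (B4), but Eldeld is never earned.

No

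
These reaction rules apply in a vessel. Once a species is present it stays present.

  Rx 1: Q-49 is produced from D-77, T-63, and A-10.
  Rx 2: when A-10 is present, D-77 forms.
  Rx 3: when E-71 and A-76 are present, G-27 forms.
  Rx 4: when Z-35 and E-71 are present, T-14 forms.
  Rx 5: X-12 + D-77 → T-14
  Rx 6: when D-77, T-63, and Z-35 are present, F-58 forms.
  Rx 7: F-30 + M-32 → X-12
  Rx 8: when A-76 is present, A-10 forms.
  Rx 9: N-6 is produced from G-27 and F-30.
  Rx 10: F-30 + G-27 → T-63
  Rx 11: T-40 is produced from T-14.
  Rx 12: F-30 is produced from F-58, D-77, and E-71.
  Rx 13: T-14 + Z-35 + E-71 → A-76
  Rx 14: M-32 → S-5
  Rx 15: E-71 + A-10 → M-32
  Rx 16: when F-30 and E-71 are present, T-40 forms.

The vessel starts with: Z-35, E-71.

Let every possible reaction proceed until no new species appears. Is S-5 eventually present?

Z-35 and E-71 present → T-14 forms (Rx 4).
T-14, Z-35, and E-71 present → A-76 forms (Rx 13).
A-76 present → A-10 forms (Rx 8).
E-71 and A-10 present → M-32 forms (Rx 15).
M-32 present → S-5 forms (Rx 14).

Yes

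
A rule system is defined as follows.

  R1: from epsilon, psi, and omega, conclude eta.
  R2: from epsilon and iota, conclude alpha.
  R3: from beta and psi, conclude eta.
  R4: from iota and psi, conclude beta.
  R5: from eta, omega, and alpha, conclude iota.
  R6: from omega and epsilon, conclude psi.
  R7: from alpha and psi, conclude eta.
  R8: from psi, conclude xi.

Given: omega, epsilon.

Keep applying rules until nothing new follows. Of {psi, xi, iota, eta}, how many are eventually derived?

3

From omega and epsilon, R6 gives psi.
epsilon, psi, and omega hold, so eta follows (R1).
psi holds, so xi follows (R8).
psi: reached.
xi: reached.
iota would need eta, omega, and alpha (R5), but alpha is never established.
eta: reached.
Reached: psi, xi, and eta — 3 of the 4.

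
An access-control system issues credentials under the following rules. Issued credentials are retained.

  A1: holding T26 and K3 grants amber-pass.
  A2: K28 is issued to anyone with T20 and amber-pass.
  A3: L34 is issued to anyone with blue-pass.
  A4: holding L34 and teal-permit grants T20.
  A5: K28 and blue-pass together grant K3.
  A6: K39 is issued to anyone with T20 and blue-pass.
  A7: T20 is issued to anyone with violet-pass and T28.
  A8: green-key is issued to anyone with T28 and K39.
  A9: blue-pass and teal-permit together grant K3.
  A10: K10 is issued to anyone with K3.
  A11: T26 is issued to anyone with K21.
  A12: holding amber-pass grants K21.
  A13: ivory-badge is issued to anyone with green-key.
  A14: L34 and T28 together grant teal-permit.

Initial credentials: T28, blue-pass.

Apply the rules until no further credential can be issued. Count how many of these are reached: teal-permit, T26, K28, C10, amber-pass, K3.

2

Holding blue-pass grants L34 (A3).
Holding L34 and T28 grants teal-permit (A14).
Holding blue-pass and teal-permit grants K3 (A9).
teal-permit: reached.
T26 would need K21 (A11), but K21 is never granted.
K28 would need T20 and amber-pass (A2), but amber-pass is never granted.
No rule produces C10, and it is not given.
amber-pass would need T26 and K3 (A1), but T26 is never granted.
K3: reached.
Reached: teal-permit and K3 — 2 of the 6.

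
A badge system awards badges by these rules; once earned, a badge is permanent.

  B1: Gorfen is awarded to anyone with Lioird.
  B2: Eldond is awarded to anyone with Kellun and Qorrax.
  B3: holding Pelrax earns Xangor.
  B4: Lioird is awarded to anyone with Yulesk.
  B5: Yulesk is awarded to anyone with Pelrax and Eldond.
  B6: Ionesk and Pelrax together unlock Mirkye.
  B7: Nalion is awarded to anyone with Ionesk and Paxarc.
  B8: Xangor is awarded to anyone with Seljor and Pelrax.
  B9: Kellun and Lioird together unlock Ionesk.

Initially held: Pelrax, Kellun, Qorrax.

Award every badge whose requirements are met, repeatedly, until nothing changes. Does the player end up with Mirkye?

With Kellun and Qorrax, Eldond is earned (B2).
With Pelrax and Eldond, Yulesk is earned (B5).
With Yulesk, Lioird is earned (B4).
With Kellun and Lioird, Ionesk is earned (B9).
With Ionesk and Pelrax, Mirkye is earned (B6).

Yes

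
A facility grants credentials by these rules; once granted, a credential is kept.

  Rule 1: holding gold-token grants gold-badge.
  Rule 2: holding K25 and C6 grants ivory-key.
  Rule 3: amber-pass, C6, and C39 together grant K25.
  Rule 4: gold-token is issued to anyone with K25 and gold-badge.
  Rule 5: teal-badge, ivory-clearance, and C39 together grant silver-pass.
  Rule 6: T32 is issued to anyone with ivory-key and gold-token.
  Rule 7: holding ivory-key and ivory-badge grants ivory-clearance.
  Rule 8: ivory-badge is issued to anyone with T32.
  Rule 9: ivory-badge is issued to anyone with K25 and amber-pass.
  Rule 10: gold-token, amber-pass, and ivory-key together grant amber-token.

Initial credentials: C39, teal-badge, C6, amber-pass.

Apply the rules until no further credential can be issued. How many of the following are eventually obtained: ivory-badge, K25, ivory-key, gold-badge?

Holding amber-pass, C6, and C39 grants K25 (Rule 3).
Holding K25 and amber-pass grants ivory-badge (Rule 9).
Holding K25 and C6 grants ivory-key (Rule 2).
ivory-badge: reached.
K25: reached.
ivory-key: reached.
gold-badge would need gold-token (Rule 1), but gold-token is never granted.
Reached: ivory-badge, K25, and ivory-key — 3 of the 4.

3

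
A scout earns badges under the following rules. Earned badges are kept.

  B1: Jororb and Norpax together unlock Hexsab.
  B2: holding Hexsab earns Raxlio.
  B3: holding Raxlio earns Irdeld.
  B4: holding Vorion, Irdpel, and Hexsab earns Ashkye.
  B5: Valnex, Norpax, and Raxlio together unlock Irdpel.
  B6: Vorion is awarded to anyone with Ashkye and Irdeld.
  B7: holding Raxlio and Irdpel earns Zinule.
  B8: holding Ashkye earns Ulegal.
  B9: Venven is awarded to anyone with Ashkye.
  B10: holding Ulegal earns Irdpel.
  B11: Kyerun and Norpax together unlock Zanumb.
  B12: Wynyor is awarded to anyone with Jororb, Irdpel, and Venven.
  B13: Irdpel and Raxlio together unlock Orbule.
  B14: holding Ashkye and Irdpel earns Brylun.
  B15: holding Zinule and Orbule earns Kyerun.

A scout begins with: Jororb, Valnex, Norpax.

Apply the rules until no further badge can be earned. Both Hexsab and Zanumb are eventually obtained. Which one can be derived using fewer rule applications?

Hexsab

Hexsab: With Jororb and Norpax, Hexsab is earned (B1). [1 rule application]
Zanumb: With Jororb and Norpax, Hexsab is earned (B1). With Hexsab, Raxlio is earned (B2). With Valnex, Norpax, and Raxlio, Irdpel is earned (B5). With Irdpel and Raxlio, Orbule is earned (B13). With Raxlio and Irdpel, Zinule is earned (B7). With Zinule and Orbule, Kyerun is earned (B15). With Kyerun and Norpax, Zanumb is earned (B11). [7 rule applications]
Hexsab needs fewer.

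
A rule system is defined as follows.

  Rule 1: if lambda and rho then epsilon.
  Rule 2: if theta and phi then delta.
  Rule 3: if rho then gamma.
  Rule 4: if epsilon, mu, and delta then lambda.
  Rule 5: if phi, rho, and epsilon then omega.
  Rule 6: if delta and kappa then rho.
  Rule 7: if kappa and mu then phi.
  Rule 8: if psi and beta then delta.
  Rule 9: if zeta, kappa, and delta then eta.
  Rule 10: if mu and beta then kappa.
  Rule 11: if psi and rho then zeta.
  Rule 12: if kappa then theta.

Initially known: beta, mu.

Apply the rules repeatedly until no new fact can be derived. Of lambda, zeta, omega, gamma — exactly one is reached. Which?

gamma

From mu and beta, Rule 10 gives kappa.
From kappa and mu, Rule 7 gives phi.
From kappa, Rule 12 gives theta.
From theta and phi, Rule 2 gives delta.
From delta and kappa, Rule 6 gives rho.
From rho, Rule 3 gives gamma.
omega would need phi, rho, and epsilon (Rule 5), but epsilon is never established. zeta would need psi and rho (Rule 11), but psi is never established. lambda would need epsilon, mu, and delta (Rule 4), but epsilon is never established.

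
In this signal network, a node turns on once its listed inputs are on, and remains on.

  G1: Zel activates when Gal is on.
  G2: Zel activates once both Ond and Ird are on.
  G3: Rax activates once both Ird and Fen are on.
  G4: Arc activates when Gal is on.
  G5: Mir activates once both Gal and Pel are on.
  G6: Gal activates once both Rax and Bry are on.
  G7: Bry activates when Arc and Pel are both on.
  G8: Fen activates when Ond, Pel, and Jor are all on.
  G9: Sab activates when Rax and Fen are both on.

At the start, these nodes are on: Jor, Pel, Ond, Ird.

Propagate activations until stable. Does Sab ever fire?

Yes

G8: Ond, Pel, and Jor on → Fen on.
G3: Ird and Fen on → Rax on.
Rax and Fen are on, so Sab activates (G9).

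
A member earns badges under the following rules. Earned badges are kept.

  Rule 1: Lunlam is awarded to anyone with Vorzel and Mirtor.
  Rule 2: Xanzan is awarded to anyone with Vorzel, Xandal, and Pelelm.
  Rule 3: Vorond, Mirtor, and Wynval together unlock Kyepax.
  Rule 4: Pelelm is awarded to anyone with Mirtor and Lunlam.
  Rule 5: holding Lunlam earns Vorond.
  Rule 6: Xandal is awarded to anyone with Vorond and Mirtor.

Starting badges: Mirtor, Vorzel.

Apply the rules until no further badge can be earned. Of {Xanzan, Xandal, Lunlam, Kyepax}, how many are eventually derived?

3

With Vorzel and Mirtor, Lunlam is earned (Rule 1).
With Lunlam, Vorond is earned (Rule 5).
With Mirtor and Lunlam, Pelelm is earned (Rule 4).
With Vorond and Mirtor, Xandal is earned (Rule 6).
With Vorzel, Xandal, and Pelelm, Xanzan is earned (Rule 2).
Xanzan: reached.
Xandal: reached.
Lunlam: reached.
Kyepax would need Vorond, Mirtor, and Wynval (Rule 3), but Wynval is never earned.
Reached: Xanzan, Xandal, and Lunlam — 3 of the 4.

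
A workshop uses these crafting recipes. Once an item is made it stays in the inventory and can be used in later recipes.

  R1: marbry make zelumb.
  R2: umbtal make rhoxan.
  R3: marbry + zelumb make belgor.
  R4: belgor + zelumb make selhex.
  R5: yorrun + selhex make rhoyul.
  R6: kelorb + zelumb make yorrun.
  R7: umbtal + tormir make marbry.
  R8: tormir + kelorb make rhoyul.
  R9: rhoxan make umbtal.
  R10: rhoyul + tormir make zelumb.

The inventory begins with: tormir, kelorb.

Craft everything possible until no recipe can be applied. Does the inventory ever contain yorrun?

Yes

Using R8, tormir and kelorb make rhoyul.
rhoyul + tormir → zelumb (R10).
Using R6, kelorb and zelumb make yorrun.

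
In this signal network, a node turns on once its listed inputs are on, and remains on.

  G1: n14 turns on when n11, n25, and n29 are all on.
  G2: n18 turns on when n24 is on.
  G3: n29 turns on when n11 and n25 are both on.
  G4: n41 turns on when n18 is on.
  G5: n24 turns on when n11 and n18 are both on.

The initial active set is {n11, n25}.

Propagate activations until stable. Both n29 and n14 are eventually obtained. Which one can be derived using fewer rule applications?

n29

n29: G3: n11 and n25 on → n29 on. [1 rule application]
n14: n11 and n25 are on, so n29 turns on (G3). n11, n25, and n29 are on, so n14 turns on (G1). [2 rule applications]
n29 needs fewer.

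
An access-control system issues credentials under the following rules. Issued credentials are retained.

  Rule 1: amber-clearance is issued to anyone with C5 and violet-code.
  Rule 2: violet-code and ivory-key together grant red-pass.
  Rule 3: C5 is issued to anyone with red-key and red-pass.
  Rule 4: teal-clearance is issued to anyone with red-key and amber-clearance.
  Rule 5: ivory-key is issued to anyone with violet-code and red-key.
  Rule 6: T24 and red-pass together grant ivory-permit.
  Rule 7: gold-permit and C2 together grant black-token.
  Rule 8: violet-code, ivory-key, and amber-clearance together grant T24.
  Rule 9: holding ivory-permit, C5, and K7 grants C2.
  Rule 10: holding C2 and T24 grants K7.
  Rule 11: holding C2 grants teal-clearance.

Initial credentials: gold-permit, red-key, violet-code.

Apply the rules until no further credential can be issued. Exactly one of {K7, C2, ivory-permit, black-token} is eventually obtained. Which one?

Holding violet-code and red-key grants ivory-key (Rule 5).
Holding violet-code and ivory-key grants red-pass (Rule 2).
Holding red-key and red-pass grants C5 (Rule 3).
Holding C5 and violet-code grants amber-clearance (Rule 1).
Holding violet-code, ivory-key, and amber-clearance grants T24 (Rule 8).
Holding T24 and red-pass grants ivory-permit (Rule 6).
black-token would need gold-permit and C2 (Rule 7), but C2 is never granted. C2 would need ivory-permit, C5, and K7 (Rule 9), but K7 is never granted. K7 would need C2 and T24 (Rule 10), but C2 is never granted.

ivory-permit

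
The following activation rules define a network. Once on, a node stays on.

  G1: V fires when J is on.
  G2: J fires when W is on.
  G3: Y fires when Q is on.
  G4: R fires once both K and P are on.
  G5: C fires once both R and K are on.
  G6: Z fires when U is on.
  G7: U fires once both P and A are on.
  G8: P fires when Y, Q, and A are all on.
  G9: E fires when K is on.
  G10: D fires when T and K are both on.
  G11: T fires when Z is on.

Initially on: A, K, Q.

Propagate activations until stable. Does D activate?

Yes

Q is on, so Y fires (G3).
G8: Y, Q, and A on → P on.
P and A are on, so U fires (G7).
G6: U on → Z on.
Z is on, so T fires (G11).
G10: T and K on → D on.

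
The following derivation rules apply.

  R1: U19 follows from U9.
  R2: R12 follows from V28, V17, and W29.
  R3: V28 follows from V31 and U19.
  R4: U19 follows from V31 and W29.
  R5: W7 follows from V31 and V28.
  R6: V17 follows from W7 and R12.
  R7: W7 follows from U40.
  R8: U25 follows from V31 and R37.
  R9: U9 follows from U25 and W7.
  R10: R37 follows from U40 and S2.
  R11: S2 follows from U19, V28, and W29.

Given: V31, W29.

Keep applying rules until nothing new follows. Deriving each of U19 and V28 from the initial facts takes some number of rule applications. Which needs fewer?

U19: V31 and W29 hold, so U19 follows (R4). [1 rule application]
V28: From V31 and W29, R4 gives U19. From V31 and U19, R3 gives V28. [2 rule applications]
U19 needs fewer.

U19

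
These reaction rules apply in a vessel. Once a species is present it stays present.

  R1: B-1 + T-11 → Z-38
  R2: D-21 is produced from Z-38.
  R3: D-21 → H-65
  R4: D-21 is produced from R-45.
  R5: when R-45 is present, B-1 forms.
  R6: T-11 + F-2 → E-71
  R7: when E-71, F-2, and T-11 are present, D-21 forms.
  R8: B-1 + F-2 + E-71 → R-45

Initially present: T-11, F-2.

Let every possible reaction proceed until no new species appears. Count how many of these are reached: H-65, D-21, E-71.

3

T-11 and F-2 present → E-71 forms (R6).
E-71, F-2, and T-11 present → D-21 forms (R7).
D-21 present → H-65 forms (R3).
H-65: reached.
D-21: reached.
E-71: reached.
All 3 are reached.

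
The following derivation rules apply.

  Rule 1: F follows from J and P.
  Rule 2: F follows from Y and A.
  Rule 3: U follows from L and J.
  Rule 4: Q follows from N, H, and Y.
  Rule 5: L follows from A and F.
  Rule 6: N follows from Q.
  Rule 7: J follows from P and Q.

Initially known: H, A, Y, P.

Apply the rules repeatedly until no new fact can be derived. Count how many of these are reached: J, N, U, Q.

J would need P and Q (Rule 7), but Q is never established.
N would need Q (Rule 6), but Q is never established.
U would need L and J (Rule 3), but J is never established.
Q would need N, H, and Y (Rule 4), but N is never established.
None of the 4 are reached.

0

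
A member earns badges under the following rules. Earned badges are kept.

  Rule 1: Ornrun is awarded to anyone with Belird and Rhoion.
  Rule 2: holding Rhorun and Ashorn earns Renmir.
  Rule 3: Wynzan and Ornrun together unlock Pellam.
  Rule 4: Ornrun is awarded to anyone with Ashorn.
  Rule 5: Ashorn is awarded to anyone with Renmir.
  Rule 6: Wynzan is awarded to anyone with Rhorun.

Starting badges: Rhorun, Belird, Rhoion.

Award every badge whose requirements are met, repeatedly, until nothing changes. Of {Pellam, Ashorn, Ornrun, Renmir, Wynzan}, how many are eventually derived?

3

With Belird and Rhoion, Ornrun is earned (Rule 1).
With Rhorun, Wynzan is earned (Rule 6).
With Wynzan and Ornrun, Pellam is earned (Rule 3).
Pellam: reached.
Ashorn would need Renmir (Rule 5), but Renmir is never earned.
Ornrun: reached.
Renmir would need Rhorun and Ashorn (Rule 2), but Ashorn is never earned.
Wynzan: reached.
Reached: Pellam, Ornrun, and Wynzan — 3 of the 5.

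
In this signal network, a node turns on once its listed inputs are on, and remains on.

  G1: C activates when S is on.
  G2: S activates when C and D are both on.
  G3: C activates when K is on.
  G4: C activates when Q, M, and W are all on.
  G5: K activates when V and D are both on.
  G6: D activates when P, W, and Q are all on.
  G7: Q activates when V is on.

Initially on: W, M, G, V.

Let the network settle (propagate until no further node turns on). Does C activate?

Yes

G7: V on → Q on.
G4: Q, M, and W on → C on.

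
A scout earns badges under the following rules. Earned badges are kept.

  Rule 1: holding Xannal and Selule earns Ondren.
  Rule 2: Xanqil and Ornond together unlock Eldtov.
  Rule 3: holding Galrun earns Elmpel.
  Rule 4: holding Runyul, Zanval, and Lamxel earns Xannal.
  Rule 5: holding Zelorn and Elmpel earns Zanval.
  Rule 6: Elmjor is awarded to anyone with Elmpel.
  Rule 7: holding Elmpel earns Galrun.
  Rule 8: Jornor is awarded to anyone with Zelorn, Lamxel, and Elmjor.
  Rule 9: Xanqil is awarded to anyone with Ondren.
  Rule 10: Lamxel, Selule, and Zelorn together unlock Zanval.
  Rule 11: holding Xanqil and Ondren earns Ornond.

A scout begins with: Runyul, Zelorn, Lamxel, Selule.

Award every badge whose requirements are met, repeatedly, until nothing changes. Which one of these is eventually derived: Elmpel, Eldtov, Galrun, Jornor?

With Lamxel, Selule, and Zelorn, Zanval is earned (Rule 10).
With Runyul, Zanval, and Lamxel, Xannal is earned (Rule 4).
With Xannal and Selule, Ondren is earned (Rule 1).
With Ondren, Xanqil is earned (Rule 9).
With Xanqil and Ondren, Ornond is earned (Rule 11).
With Xanqil and Ornond, Eldtov is earned (Rule 2).
Jornor would need Zelorn, Lamxel, and Elmjor (Rule 8), but Elmjor is never earned. Galrun would need Elmpel (Rule 7), but Elmpel is never earned. Elmpel would need Galrun (Rule 3), but Galrun is never earned.

Eldtov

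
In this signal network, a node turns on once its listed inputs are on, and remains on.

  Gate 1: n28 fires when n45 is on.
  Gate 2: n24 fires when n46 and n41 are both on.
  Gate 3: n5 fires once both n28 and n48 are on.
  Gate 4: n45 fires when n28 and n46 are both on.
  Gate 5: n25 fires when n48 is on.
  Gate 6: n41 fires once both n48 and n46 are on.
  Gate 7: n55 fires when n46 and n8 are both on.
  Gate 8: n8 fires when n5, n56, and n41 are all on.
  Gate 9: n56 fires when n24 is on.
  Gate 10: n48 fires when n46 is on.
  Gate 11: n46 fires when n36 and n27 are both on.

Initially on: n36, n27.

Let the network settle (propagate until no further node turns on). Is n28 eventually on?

n28 would need n45 (Gate 1), but n45 never turns on.

No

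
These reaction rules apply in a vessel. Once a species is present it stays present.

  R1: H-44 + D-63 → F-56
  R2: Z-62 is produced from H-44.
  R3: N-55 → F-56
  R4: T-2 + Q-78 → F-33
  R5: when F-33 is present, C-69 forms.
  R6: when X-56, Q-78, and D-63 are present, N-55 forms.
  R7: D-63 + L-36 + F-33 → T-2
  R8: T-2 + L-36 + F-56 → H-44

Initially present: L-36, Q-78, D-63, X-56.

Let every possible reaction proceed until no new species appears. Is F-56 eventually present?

Yes

X-56, Q-78, and D-63 present → N-55 forms (R6).
N-55 present → F-56 forms (R3).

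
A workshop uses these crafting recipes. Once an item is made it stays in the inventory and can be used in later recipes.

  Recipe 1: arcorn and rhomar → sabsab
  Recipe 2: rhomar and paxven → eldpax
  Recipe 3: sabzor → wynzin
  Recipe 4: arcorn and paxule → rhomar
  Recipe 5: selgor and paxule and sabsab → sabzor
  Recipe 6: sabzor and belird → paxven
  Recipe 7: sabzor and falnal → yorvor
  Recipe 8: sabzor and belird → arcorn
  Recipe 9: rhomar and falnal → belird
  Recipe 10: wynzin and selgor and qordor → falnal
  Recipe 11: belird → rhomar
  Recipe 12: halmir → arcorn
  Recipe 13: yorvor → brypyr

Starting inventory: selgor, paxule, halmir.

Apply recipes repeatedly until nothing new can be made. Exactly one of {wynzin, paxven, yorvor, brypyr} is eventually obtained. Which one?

wynzin

Using Recipe 12, halmir makes arcorn.
arcorn and paxule → rhomar (Recipe 4).
Using Recipe 1, arcorn and rhomar make sabsab.
selgor and paxule and sabsab → sabzor (Recipe 5).
Using Recipe 3, sabzor makes wynzin.
brypyr would need yorvor (Recipe 13), but yorvor is never obtained. yorvor would need sabzor and falnal (Recipe 7), but falnal is never obtained. paxven would need sabzor and belird (Recipe 6), but belird is never obtained.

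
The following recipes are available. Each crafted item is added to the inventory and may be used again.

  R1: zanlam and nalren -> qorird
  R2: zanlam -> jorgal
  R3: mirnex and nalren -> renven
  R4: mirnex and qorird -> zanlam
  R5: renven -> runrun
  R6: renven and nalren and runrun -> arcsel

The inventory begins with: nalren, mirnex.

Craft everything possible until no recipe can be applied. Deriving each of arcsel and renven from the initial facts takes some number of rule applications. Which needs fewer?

renven

renven: Using R3, mirnex and nalren make renven. [1 rule application]
arcsel: Using R3, mirnex and nalren make renven. renven -> runrun (R5). renven and nalren and runrun -> arcsel (R6). [3 rule applications]
renven needs fewer.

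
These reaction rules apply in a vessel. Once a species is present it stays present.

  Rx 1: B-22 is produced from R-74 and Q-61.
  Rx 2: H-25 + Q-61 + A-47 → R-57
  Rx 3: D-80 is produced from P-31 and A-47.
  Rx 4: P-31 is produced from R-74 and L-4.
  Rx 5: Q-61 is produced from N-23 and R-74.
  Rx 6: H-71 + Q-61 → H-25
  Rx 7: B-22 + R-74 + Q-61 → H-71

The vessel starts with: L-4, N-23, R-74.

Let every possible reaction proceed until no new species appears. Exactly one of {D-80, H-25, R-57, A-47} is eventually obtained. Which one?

H-25

N-23 and R-74 present → Q-61 forms (Rx 5).
R-74 and Q-61 present → B-22 forms (Rx 1).
B-22, R-74, and Q-61 present → H-71 forms (Rx 7).
H-71 and Q-61 present → H-25 forms (Rx 6).
R-57 would need H-25, Q-61, and A-47 (Rx 2), but A-47 never forms. D-80 would need P-31 and A-47 (Rx 3), but A-47 never forms. No rule produces A-47, and it is not given.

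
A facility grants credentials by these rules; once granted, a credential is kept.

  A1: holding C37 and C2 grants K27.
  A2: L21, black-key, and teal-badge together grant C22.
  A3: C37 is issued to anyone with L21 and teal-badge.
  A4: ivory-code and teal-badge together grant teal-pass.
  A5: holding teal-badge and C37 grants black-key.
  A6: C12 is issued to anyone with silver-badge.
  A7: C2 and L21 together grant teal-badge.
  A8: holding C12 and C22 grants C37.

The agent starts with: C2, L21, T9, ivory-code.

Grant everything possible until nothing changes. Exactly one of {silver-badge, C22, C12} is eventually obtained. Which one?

Holding C2 and L21 grants teal-badge (A7).
Holding L21 and teal-badge grants C37 (A3).
Holding teal-badge and C37 grants black-key (A5).
Holding L21, black-key, and teal-badge grants C22 (A2).
C12 would need silver-badge (A6), but silver-badge is never granted. No rule produces silver-badge, and it is not given.

C22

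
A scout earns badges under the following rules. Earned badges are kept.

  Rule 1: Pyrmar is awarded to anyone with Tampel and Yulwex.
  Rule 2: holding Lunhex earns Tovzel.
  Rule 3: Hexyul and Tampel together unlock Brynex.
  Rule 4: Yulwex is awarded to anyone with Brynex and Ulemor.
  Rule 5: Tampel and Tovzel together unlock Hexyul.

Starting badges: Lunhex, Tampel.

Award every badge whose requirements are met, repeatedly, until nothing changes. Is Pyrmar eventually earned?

Pyrmar would need Tampel and Yulwex (Rule 1), but Yulwex is never earned.

No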